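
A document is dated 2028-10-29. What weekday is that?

Sunday

Doomsday rule: the anchor day for the 2000s is Tuesday. For year 28: 28÷12 = 2 r 4, and 4÷4 = 1, so 2+4+1 = 7.
Tuesday + 7 ≡ Tuesday — that's 2028's doomsday.
In October the doomsday date is Oct 10.
Oct 29 is 19 days after Oct 10; 19 mod 7 = 5, so Tuesday + 5 = Sunday.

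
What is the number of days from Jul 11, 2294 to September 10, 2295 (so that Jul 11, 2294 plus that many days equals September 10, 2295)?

Jul 11, 2294 → Jul 11, 2295: 365 days.
Jul 11, 2295 → Aug 11, 2295: 31 days (July has 31).
Aug 11, 2295 → Sep 10, 2295: 30 days.
Total: 426 days.

426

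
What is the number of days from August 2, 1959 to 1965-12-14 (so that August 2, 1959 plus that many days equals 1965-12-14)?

Aug 2, 1959 → Aug 2, 1960: 366 days (Feb 29, 1960 is in that span).
Aug 2, 1960 → Aug 2, 1961: 365 days.
Aug 2, 1961 → Aug 2, 1962: 365 days.
Aug 2, 1962 → Aug 2, 1963: 365 days.
Aug 2, 1963 → Aug 2, 1964: 366 days (Feb 29, 1964 is in that span).
Aug 2, 1964 → Aug 2, 1965: 365 days.
Aug 2, 1965 → Sep 2, 1965: 31 days (August has 31).
Sep 2, 1965 → Oct 2, 1965: 30 days (September has 30).
Oct 2, 1965 → Nov 2, 1965: 31 days (October has 31).
Nov 2, 1965 → Dec 2, 1965: 30 days (November has 30).
Dec 2, 1965 → Dec 14, 1965: 12 days.
Total: 2326 days.

2326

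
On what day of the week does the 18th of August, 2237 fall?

Friday

Doomsday rule: the anchor day for the 2200s is Friday. For year 37: 37÷12 = 3 r 1, and 1÷4 = 0, so 3+1+0 = 4.
Friday + 4 ≡ Tuesday — that's 2237's doomsday.
In August the doomsday date is Aug 8.
Aug 18 is 10 days after Aug 8; 10 mod 7 = 3, so Tuesday + 3 = Friday.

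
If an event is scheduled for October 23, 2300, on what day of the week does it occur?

Doomsday rule: the anchor day for the 2300s is Wednesday. For year 00: 0÷12 = 0 r 0, and 0÷4 = 0, so 0+0+0 = 0.
Wednesday + 0 ≡ Wednesday — that's 2300's doomsday.
In October the doomsday date is Oct 10.
Oct 23 is 13 days after Oct 10; 13 mod 7 = 6, so Wednesday + 6 = Tuesday.

Tuesday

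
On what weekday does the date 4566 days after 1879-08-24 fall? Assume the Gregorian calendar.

Aug 24, 1879 is a Sunday.
4566 mod 7 = 2, so 4566 days after a Sunday is Sunday + 2 = Tuesday.

Tuesday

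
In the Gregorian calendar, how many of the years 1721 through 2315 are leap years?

Multiples of 4 in [1721,2315]: 148.
Of those, multiples of 100: 6 (not leap unless ÷400).
Multiples of 400: 1.
Leap years = 148 − 6 + 1 = 143.

143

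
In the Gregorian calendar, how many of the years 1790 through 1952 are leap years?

39

Multiples of 4 in [1790,1952]: 41.
Of those, multiples of 100: 2 (not leap unless ÷400).
Multiples of 400: 0.
Leap years = 41 − 2 + 0 = 39.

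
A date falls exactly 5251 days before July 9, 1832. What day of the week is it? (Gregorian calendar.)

Sunday

First find the weekday of Jul 9, 1832. Doomsday rule: the anchor day for the 1800s is Friday. For year 32: 32÷12 = 2 r 8, and 8÷4 = 2, so 2+8+2 = 12.
Friday + 12 ≡ Wednesday — that's 1832's doomsday.
In July the doomsday date is Jul 11.
Jul 9 is 2 days before Jul 11; 2 mod 7 = 2, so Wednesday − 2 = Monday.
5251 mod 7 = 1, so 5251 days before a Monday is Monday − 1 = Sunday.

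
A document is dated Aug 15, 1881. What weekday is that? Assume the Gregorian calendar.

Monday

Doomsday rule: the anchor day for the 1800s is Friday. For year 81: 81÷12 = 6 r 9, and 9÷4 = 2, so 6+9+2 = 17.
Friday + 17 ≡ Monday — that's 1881's doomsday.
In August the doomsday date is Aug 8.
Aug 15 is 7 days after Aug 8; 7 mod 7 = 0, so Monday + 0 = Monday.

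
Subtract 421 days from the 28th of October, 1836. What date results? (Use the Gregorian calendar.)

September 3, 1835

−366 (one year; includes Feb 29, 1836) → Oct 28, 1835 (55 left).
−28 → Sep 30, 1835 (end of Sep, 30 days; 27 left).
−27 → Sep 3, 1835.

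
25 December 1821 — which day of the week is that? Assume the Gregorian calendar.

Doomsday rule: the anchor day for the 1800s is Friday. For year 21: 21÷12 = 1 r 9, and 9÷4 = 2, so 1+9+2 = 12.
Friday + 12 ≡ Wednesday — that's 1821's doomsday.
In December the doomsday date is Dec 12.
Dec 25 is 13 days after Dec 12; 13 mod 7 = 6, so Wednesday + 6 = Tuesday.

Tuesday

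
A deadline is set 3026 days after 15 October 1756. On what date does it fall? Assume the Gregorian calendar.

January 27, 1765

+365 (one year) → Oct 15, 1757 (2661 left).
+365 (one year) → Oct 15, 1758 (2296 left).
+365 (one year) → Oct 15, 1759 (1931 left).
+366 (one year; includes Feb 29, 1760) → Oct 15, 1760 (1565 left).
+365 (one year) → Oct 15, 1761 (1200 left).
+365 (one year) → Oct 15, 1762 (835 left).
+365 (one year) → Oct 15, 1763 (470 left).
+366 (one year; includes Feb 29, 1764) → Oct 15, 1764 (104 left).
Oct has 31 days: +17 → Nov 1, 1764 (87 left).
Nov has 30 days: +30 → Dec 1, 1764 (57 left).
Dec has 31 days: +31 → Jan 1, 1765 (26 left).
+26 → Jan 27, 1765.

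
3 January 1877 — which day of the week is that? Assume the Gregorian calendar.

Wednesday

Doomsday rule: the anchor day for the 1800s is Friday. For year 77: 77÷12 = 6 r 5, and 5÷4 = 1, so 6+5+1 = 12.
Friday + 12 ≡ Wednesday — that's 1877's doomsday.
In January the doomsday date is Jan 3 (1877 is not a leap year).
Jan 3 is the doomsday itself: Wednesday.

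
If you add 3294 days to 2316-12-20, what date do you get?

+365 (one year) → Dec 20, 2317 (2929 left).
+365 (one year) → Dec 20, 2318 (2564 left).
+365 (one year) → Dec 20, 2319 (2199 left).
+366 (one year; includes Feb 29, 2320) → Dec 20, 2320 (1833 left).
+365 (one year) → Dec 20, 2321 (1468 left).
+365 (one year) → Dec 20, 2322 (1103 left).
+365 (one year) → Dec 20, 2323 (738 left).
+366 (one year; includes Feb 29, 2324) → Dec 20, 2324 (372 left).
Dec has 31 days: +12 → Jan 1, 2325 (360 left).
Jan has 31 days: +31 → Feb 1, 2325 (329 left).
Feb has 28 days: +28 → Mar 1, 2325 (301 left).
Mar has 31 days: +31 → Apr 1, 2325 (270 left).
Apr has 30 days: +30 → May 1, 2325 (240 left).
May has 31 days: +31 → Jun 1, 2325 (209 left).
Jun has 30 days: +30 → Jul 1, 2325 (179 left).
Jul has 31 days: +31 → Aug 1, 2325 (148 left).
Aug has 31 days: +31 → Sep 1, 2325 (117 left).
Sep has 30 days: +30 → Oct 1, 2325 (87 left).
Oct has 31 days: +31 → Nov 1, 2325 (56 left).
Nov has 30 days: +30 → Dec 1, 2325 (26 left).
+26 → Dec 27, 2325.

December 27, 2325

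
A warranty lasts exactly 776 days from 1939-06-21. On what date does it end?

August 5, 1941

+366 (one year; includes Feb 29, 1940) → Jun 21, 1940 (410 left).
+365 (one year) → Jun 21, 1941 (45 left).
Jun has 30 days: +10 → Jul 1, 1941 (35 left).
Jul has 31 days: +31 → Aug 1, 1941 (4 left).
+4 → Aug 5, 1941.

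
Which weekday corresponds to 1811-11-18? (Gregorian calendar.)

Doomsday rule: the anchor day for the 1800s is Friday. For year 11: 11÷12 = 0 r 11, and 11÷4 = 2, so 0+11+2 = 13.
Friday + 13 ≡ Thursday — that's 1811's doomsday.
In November the doomsday date is Nov 7.
Nov 18 is 11 days after Nov 7; 11 mod 7 = 4, so Thursday + 4 = Monday.

Monday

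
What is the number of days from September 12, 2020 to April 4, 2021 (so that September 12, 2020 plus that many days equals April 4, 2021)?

204

Sep 12, 2020 → Oct 12, 2020: 30 days (September has 30).
Oct 12, 2020 → Nov 12, 2020: 31 days (October has 31).
Nov 12, 2020 → Dec 12, 2020: 30 days (November has 30).
Dec 12, 2020 → Jan 12, 2021: 31 days (December has 31).
Jan 12, 2021 → Feb 12, 2021: 31 days (January has 31).
Feb 12, 2021 → Mar 12, 2021: 28 days (February has 28).
Mar 12, 2021 → Apr 4, 2021: 23 days.
Total: 204 days.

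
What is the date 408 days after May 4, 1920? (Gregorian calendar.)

June 16, 1921

+365 (one year) → May 4, 1921 (43 left).
May has 31 days: +28 → Jun 1, 1921 (15 left).
+15 → Jun 16, 1921.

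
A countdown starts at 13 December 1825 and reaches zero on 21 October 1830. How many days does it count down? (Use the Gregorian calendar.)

1773

Dec 13, 1825 → Dec 13, 1826: 365 days.
Dec 13, 1826 → Dec 13, 1827: 365 days.
Dec 13, 1827 → Dec 13, 1828: 366 days (Feb 29, 1828 is in that span).
Dec 13, 1828 → Dec 13, 1829: 365 days.
Dec 13, 1829 → Jan 13, 1830: 31 days (December has 31).
Jan 13, 1830 → Feb 13, 1830: 31 days (January has 31).
Feb 13, 1830 → Mar 13, 1830: 28 days (February has 28).
Mar 13, 1830 → Apr 13, 1830: 31 days (March has 31).
Apr 13, 1830 → May 13, 1830: 30 days (April has 30).
May 13, 1830 → Jun 13, 1830: 31 days (May has 31).
Jun 13, 1830 → Jul 13, 1830: 30 days (June has 30).
Jul 13, 1830 → Aug 13, 1830: 31 days (July has 31).
Aug 13, 1830 → Sep 13, 1830: 31 days (August has 31).
Sep 13, 1830 → Oct 13, 1830: 30 days (September has 30).
Oct 13, 1830 → Oct 21, 1830: 8 days.
Total: 1773 days.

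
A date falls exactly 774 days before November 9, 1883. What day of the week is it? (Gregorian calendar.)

Monday

Nov 9, 1883 is a Friday.
774 mod 7 = 4, so 774 days before a Friday is Friday − 4 = Monday.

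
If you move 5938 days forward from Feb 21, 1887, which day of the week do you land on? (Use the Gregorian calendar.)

Wednesday

Feb 21, 1887 is a Monday.
5938 mod 7 = 2, so 5938 days after a Monday is Monday + 2 = Wednesday.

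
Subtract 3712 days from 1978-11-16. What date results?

September 17, 1968

−365 (one year) → Nov 16, 1977 (3347 left).
−365 (one year) → Nov 16, 1976 (2982 left).
−366 (one year; includes Feb 29, 1976) → Nov 16, 1975 (2616 left).
−365 (one year) → Nov 16, 1974 (2251 left).
−365 (one year) → Nov 16, 1973 (1886 left).
−365 (one year) → Nov 16, 1972 (1521 left).
−366 (one year; includes Feb 29, 1972) → Nov 16, 1971 (1155 left).
−365 (one year) → Nov 16, 1970 (790 left).
−365 (one year) → Nov 16, 1969 (425 left).
−365 (one year) → Nov 16, 1968 (60 left).
−16 → Oct 31, 1968 (end of Oct, 31 days; 44 left).
−31 → Sep 30, 1968 (end of Sep, 30 days; 13 left).
−13 → Sep 17, 1968.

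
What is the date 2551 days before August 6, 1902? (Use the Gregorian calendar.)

−365 (one year) → Aug 6, 1901 (2186 left).
−365 (one year) → Aug 6, 1900 (1821 left).
−365 (one year) → Aug 6, 1899 (1456 left).
−365 (one year) → Aug 6, 1898 (1091 left).
−365 (one year) → Aug 6, 1897 (726 left).
−365 (one year) → Aug 6, 1896 (361 left).
−6 → Jul 31, 1896 (end of Jul, 31 days; 355 left).
−31 → Jun 30, 1896 (end of Jun, 30 days; 324 left).
−30 → May 31, 1896 (end of May, 31 days; 294 left).
−31 → Apr 30, 1896 (end of Apr, 30 days; 263 left).
−30 → Mar 31, 1896 (end of Mar, 31 days; 233 left).
−31 → Feb 29, 1896 (end of Feb, 29 days; 202 left).
−29 → Jan 31, 1896 (end of Jan, 31 days; 173 left).
−31 → Dec 31, 1895 (end of Dec, 31 days; 142 left).
−31 → Nov 30, 1895 (end of Nov, 30 days; 111 left).
−30 → Oct 31, 1895 (end of Oct, 31 days; 81 left).
−31 → Sep 30, 1895 (end of Sep, 30 days; 50 left).
−30 → Aug 31, 1895 (end of Aug, 31 days; 20 left).
−20 → Aug 11, 1895.

August 11, 1895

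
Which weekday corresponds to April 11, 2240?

Saturday

Doomsday rule: the anchor day for the 2200s is Friday. For year 40: 40÷12 = 3 r 4, and 4÷4 = 1, so 3+4+1 = 8.
Friday + 8 ≡ Saturday — that's 2240's doomsday.
In April the doomsday date is Apr 4.
Apr 11 is 7 days after Apr 4; 7 mod 7 = 0, so Saturday + 0 = Saturday.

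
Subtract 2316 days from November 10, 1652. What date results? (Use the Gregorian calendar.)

July 9, 1646

−366 (one year; includes Feb 29, 1652) → Nov 10, 1651 (1950 left).
−365 (one year) → Nov 10, 1650 (1585 left).
−365 (one year) → Nov 10, 1649 (1220 left).
−365 (one year) → Nov 10, 1648 (855 left).
−366 (one year; includes Feb 29, 1648) → Nov 10, 1647 (489 left).
−365 (one year) → Nov 10, 1646 (124 left).
−10 → Oct 31, 1646 (end of Oct, 31 days; 114 left).
−31 → Sep 30, 1646 (end of Sep, 30 days; 83 left).
−30 → Aug 31, 1646 (end of Aug, 31 days; 53 left).
−31 → Jul 31, 1646 (end of Jul, 31 days; 22 left).
−22 → Jul 9, 1646.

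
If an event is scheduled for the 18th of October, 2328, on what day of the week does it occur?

Thursday

Doomsday rule: the anchor day for the 2300s is Wednesday. For year 28: 28÷12 = 2 r 4, and 4÷4 = 1, so 2+4+1 = 7.
Wednesday + 7 ≡ Wednesday — that's 2328's doomsday.
In October the doomsday date is Oct 10.
Oct 18 is 8 days after Oct 10; 8 mod 7 = 1, so Wednesday + 1 = Thursday.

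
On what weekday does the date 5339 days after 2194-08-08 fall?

Wednesday

Aug 8, 2194 is a Friday.
5339 mod 7 = 5, so 5339 days after a Friday is Friday + 5 = Wednesday.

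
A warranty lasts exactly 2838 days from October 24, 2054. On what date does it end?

+365 (one year) → Oct 24, 2055 (2473 left).
+366 (one year; includes Feb 29, 2056) → Oct 24, 2056 (2107 left).
+365 (one year) → Oct 24, 2057 (1742 left).
+365 (one year) → Oct 24, 2058 (1377 left).
+365 (one year) → Oct 24, 2059 (1012 left).
+366 (one year; includes Feb 29, 2060) → Oct 24, 2060 (646 left).
+365 (one year) → Oct 24, 2061 (281 left).
Oct has 31 days: +8 → Nov 1, 2061 (273 left).
Nov has 30 days: +30 → Dec 1, 2061 (243 left).
Dec has 31 days: +31 → Jan 1, 2062 (212 left).
Jan has 31 days: +31 → Feb 1, 2062 (181 left).
Feb has 28 days: +28 → Mar 1, 2062 (153 left).
Mar has 31 days: +31 → Apr 1, 2062 (122 left).
Apr has 30 days: +30 → May 1, 2062 (92 left).
May has 31 days: +31 → Jun 1, 2062 (61 left).
Jun has 30 days: +30 → Jul 1, 2062 (31 left).
Jul has 31 days: +31 → Aug 1, 2062 (0 left).

August 1, 2062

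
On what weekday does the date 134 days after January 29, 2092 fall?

Wednesday

First find the weekday of Jan 29, 2092. Doomsday rule: the anchor day for the 2000s is Tuesday. For year 92: 92÷12 = 7 r 8, and 8÷4 = 2, so 7+8+2 = 17.
Tuesday + 17 ≡ Friday — that's 2092's doomsday.
In January the doomsday date is Jan 4 (2092 is a leap year (divisible by 4)).
Jan 29 is 25 days after Jan 4; 25 mod 7 = 4, so Friday + 4 = Tuesday.
134 mod 7 = 1, so 134 days after a Tuesday is Tuesday + 1 = Wednesday.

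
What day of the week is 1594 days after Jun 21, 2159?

Tuesday

Jun 21, 2159 is a Thursday.
1594 mod 7 = 5, so 1594 days after a Thursday is Thursday + 5 = Tuesday.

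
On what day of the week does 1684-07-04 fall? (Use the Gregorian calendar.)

Tuesday

Doomsday rule: the anchor day for the 1600s is Tuesday. For year 84: 84÷12 = 7 r 0, and 0÷4 = 0, so 7+0+0 = 7.
Tuesday + 7 ≡ Tuesday — that's 1684's doomsday.
In July the doomsday date is Jul 11.
Jul 4 is 7 days before Jul 11; 7 mod 7 = 0, so Tuesday − 0 = Tuesday.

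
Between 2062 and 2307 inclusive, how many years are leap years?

Multiples of 4 in [2062,2307]: 61.
Of those, multiples of 100: 3 (not leap unless ÷400).
Multiples of 400: 0.
Leap years = 61 − 3 + 0 = 58.

58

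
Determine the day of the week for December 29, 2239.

Doomsday rule: the anchor day for the 2200s is Friday. For year 39: 39÷12 = 3 r 3, and 3÷4 = 0, so 3+3+0 = 6.
Friday + 6 ≡ Thursday — that's 2239's doomsday.
In December the doomsday date is Dec 12.
Dec 29 is 17 days after Dec 12; 17 mod 7 = 3, so Thursday + 3 = Sunday.

Sunday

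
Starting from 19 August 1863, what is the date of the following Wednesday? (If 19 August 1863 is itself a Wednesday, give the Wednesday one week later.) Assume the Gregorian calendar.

August 26, 1863

Aug 19, 1863 is a Wednesday.
From Wednesday to the next Wednesday is 7 days.
Aug 19, 1863 + 7 = Aug 26, 1863.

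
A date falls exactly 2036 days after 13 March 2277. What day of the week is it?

Mar 13, 2277 is a Tuesday.
2036 mod 7 = 6, so 2036 days after a Tuesday is Tuesday + 6 = Monday.

Monday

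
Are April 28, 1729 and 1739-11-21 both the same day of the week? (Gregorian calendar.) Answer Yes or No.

No

From Apr 28, 1729 to Nov 21, 1739 is 3859 days.
3859 mod 7 = 2, so they are different weekdays.
(Apr 28, 1729 is a Thursday; Nov 21, 1739 is a Saturday.)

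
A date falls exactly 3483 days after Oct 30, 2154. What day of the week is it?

Sunday

First find the weekday of Oct 30, 2154. Doomsday rule: the anchor day for the 2100s is Sunday. For year 54: 54÷12 = 4 r 6, and 6÷4 = 1, so 4+6+1 = 11.
Sunday + 11 ≡ Thursday — that's 2154's doomsday.
In October the doomsday date is Oct 10.
Oct 30 is 20 days after Oct 10; 20 mod 7 = 6, so Thursday + 6 = Wednesday.
3483 mod 7 = 4, so 3483 days after a Wednesday is Wednesday + 4 = Sunday.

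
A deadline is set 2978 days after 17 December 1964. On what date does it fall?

+365 (one year) → Dec 17, 1965 (2613 left).
+365 (one year) → Dec 17, 1966 (2248 left).
+365 (one year) → Dec 17, 1967 (1883 left).
+366 (one year; includes Feb 29, 1968) → Dec 17, 1968 (1517 left).
+365 (one year) → Dec 17, 1969 (1152 left).
+365 (one year) → Dec 17, 1970 (787 left).
+365 (one year) → Dec 17, 1971 (422 left).
+366 (one year; includes Feb 29, 1972) → Dec 17, 1972 (56 left).
Dec has 31 days: +15 → Jan 1, 1973 (41 left).
Jan has 31 days: +31 → Feb 1, 1973 (10 left).
+10 → Feb 11, 1973.

February 11, 1973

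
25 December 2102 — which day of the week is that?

January 1, 2102 is a Sunday.
Jan 1, 2102 → Feb 1, 2102: 31 days (January has 31).
Feb 1, 2102 → Mar 1, 2102: 28 days (February has 28).
Mar 1, 2102 → Apr 1, 2102: 31 days (March has 31).
Apr 1, 2102 → May 1, 2102: 30 days (April has 30).
May 1, 2102 → Jun 1, 2102: 31 days (May has 31).
Jun 1, 2102 → Jul 1, 2102: 30 days (June has 30).
Jul 1, 2102 → Aug 1, 2102: 31 days (July has 31).
Aug 1, 2102 → Sep 1, 2102: 31 days (August has 31).
Sep 1, 2102 → Oct 1, 2102: 30 days (September has 30).
Oct 1, 2102 → Nov 1, 2102: 31 days (October has 31).
Nov 1, 2102 → Dec 1, 2102: 30 days (November has 30).
Dec 1, 2102 → Dec 25, 2102: 24 days.
Total: 358 days.
358 mod 7 = 1, so Sunday + 1 = Monday.

Monday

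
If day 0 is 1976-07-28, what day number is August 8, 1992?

5855

Jul 28, 1976 → Jul 28, 1977: 365 days.
Jul 28, 1977 → Jul 28, 1978: 365 days.
Jul 28, 1978 → Jul 28, 1979: 365 days.
Jul 28, 1979 → Jul 28, 1980: 366 days (Feb 29, 1980 is in that span).
Jul 28, 1980 → Jul 28, 1981: 365 days.
Jul 28, 1981 → Jul 28, 1982: 365 days.
Jul 28, 1982 → Jul 28, 1983: 365 days.
Jul 28, 1983 → Jul 28, 1984: 366 days (Feb 29, 1984 is in that span).
Jul 28, 1984 → Jul 28, 1985: 365 days.
Jul 28, 1985 → Jul 28, 1986: 365 days.
Jul 28, 1986 → Jul 28, 1987: 365 days.
Jul 28, 1987 → Jul 28, 1988: 366 days (Feb 29, 1988 is in that span).
Jul 28, 1988 → Jul 28, 1989: 365 days.
Jul 28, 1989 → Jul 28, 1990: 365 days.
Jul 28, 1990 → Jul 28, 1991: 365 days.
Jul 28, 1991 → Aug 28, 1991: 31 days (July has 31).
Aug 28, 1991 → Sep 28, 1991: 31 days (August has 31).
Sep 28, 1991 → Oct 28, 1991: 30 days (September has 30).
Oct 28, 1991 → Nov 28, 1991: 31 days (October has 31).
Nov 28, 1991 → Dec 28, 1991: 30 days (November has 30).
Dec 28, 1991 → Jan 28, 1992: 31 days (December has 31).
Jan 28, 1992 → Feb 28, 1992: 31 days (January has 31).
Feb 28, 1992 → Mar 28, 1992: 29 days (February has 29).
Mar 28, 1992 → Apr 28, 1992: 31 days (March has 31).
Apr 28, 1992 → May 28, 1992: 30 days (April has 30).
May 28, 1992 → Jun 28, 1992: 31 days (May has 31).
Jun 28, 1992 → Jul 28, 1992: 30 days (June has 30).
Jul 28, 1992 → Aug 8, 1992: 11 days.
Total: 5855 days.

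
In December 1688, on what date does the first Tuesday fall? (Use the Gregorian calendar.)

December 7, 1688

December 1, 1688 is a Wednesday.
The first Tuesday is therefore December 7 (6 days later).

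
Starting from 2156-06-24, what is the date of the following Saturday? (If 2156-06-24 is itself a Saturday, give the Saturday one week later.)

Jun 24, 2156 is a Thursday.
From Thursday to the next Saturday is 2 days.
Jun 24, 2156 + 2 = Jun 26, 2156.

June 26, 2156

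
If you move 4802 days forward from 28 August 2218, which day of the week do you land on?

First find the weekday of Aug 28, 2218. Doomsday rule: the anchor day for the 2200s is Friday. For year 18: 18÷12 = 1 r 6, and 6÷4 = 1, so 1+6+1 = 8.
Friday + 8 ≡ Saturday — that's 2218's doomsday.
In August the doomsday date is Aug 8.
Aug 28 is 20 days after Aug 8; 20 mod 7 = 6, so Saturday + 6 = Friday.
4802 mod 7 = 0, so 4802 days after a Friday is Friday + 0 = Friday.

Friday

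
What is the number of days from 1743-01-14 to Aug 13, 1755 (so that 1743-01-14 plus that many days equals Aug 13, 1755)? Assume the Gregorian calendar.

Jan 14, 1743 → Jan 14, 1744: 365 days.
Jan 14, 1744 → Jan 14, 1745: 366 days (Feb 29, 1744 is in that span).
Jan 14, 1745 → Jan 14, 1746: 365 days.
Jan 14, 1746 → Jan 14, 1747: 365 days.
Jan 14, 1747 → Jan 14, 1748: 365 days.
Jan 14, 1748 → Jan 14, 1749: 366 days (Feb 29, 1748 is in that span).
Jan 14, 1749 → Jan 14, 1750: 365 days.
Jan 14, 1750 → Jan 14, 1751: 365 days.
Jan 14, 1751 → Jan 14, 1752: 365 days.
Jan 14, 1752 → Jan 14, 1753: 366 days (Feb 29, 1752 is in that span).
Jan 14, 1753 → Jan 14, 1754: 365 days.
Jan 14, 1754 → Jan 14, 1755: 365 days.
Jan 14, 1755 → Feb 14, 1755: 31 days (January has 31).
Feb 14, 1755 → Mar 14, 1755: 28 days (February has 28).
Mar 14, 1755 → Apr 14, 1755: 31 days (March has 31).
Apr 14, 1755 → May 14, 1755: 30 days (April has 30).
May 14, 1755 → Jun 14, 1755: 31 days (May has 31).
Jun 14, 1755 → Jul 14, 1755: 30 days (June has 30).
Jul 14, 1755 → Aug 13, 1755: 30 days.
Total: 4594 days.

4594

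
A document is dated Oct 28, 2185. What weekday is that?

Friday

Doomsday rule: the anchor day for the 2100s is Sunday. For year 85: 85÷12 = 7 r 1, and 1÷4 = 0, so 7+1+0 = 8.
Sunday + 8 ≡ Monday — that's 2185's doomsday.
In October the doomsday date is Oct 10.
Oct 28 is 18 days after Oct 10; 18 mod 7 = 4, so Monday + 4 = Friday.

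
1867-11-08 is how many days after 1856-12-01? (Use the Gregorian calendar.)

Dec 1, 1856 → Dec 1, 1857: 365 days.
Dec 1, 1857 → Dec 1, 1858: 365 days.
Dec 1, 1858 → Dec 1, 1859: 365 days.
Dec 1, 1859 → Dec 1, 1860: 366 days (Feb 29, 1860 is in that span).
Dec 1, 1860 → Dec 1, 1861: 365 days.
Dec 1, 1861 → Dec 1, 1862: 365 days.
Dec 1, 1862 → Dec 1, 1863: 365 days.
Dec 1, 1863 → Dec 1, 1864: 366 days (Feb 29, 1864 is in that span).
Dec 1, 1864 → Dec 1, 1865: 365 days.
Dec 1, 1865 → Dec 1, 1866: 365 days.
Dec 1, 1866 → Jan 1, 1867: 31 days (December has 31).
Jan 1, 1867 → Feb 1, 1867: 31 days (January has 31).
Feb 1, 1867 → Mar 1, 1867: 28 days (February has 28).
Mar 1, 1867 → Apr 1, 1867: 31 days (March has 31).
Apr 1, 1867 → May 1, 1867: 30 days (April has 30).
May 1, 1867 → Jun 1, 1867: 31 days (May has 31).
Jun 1, 1867 → Jul 1, 1867: 30 days (June has 30).
Jul 1, 1867 → Aug 1, 1867: 31 days (July has 31).
Aug 1, 1867 → Sep 1, 1867: 31 days (August has 31).
Sep 1, 1867 → Oct 1, 1867: 30 days (September has 30).
Oct 1, 1867 → Nov 1, 1867: 31 days (October has 31).
Nov 1, 1867 → Nov 8, 1867: 7 days.
Total: 3994 days.

3994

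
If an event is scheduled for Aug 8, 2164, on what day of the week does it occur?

Doomsday rule: the anchor day for the 2100s is Sunday. For year 64: 64÷12 = 5 r 4, and 4÷4 = 1, so 5+4+1 = 10.
Sunday + 10 ≡ Wednesday — that's 2164's doomsday.
In August the doomsday date is Aug 8.
Aug 8 is the doomsday itself: Wednesday.

Wednesday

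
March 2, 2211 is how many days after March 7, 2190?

7664

Mar 7, 2190 → Mar 7, 2191: 365 days.
Mar 7, 2191 → Mar 7, 2192: 366 days (Feb 29, 2192 is in that span).
Mar 7, 2192 → Mar 7, 2193: 365 days.
Mar 7, 2193 → Mar 7, 2194: 365 days.
Mar 7, 2194 → Mar 7, 2195: 365 days.
Mar 7, 2195 → Mar 7, 2196: 366 days (Feb 29, 2196 is in that span).
Mar 7, 2196 → Mar 7, 2197: 365 days.
Mar 7, 2197 → Mar 7, 2198: 365 days.
Mar 7, 2198 → Mar 7, 2199: 365 days.
Mar 7, 2199 → Mar 7, 2200: 365 days.
Mar 7, 2200 → Mar 7, 2201: 365 days.
Mar 7, 2201 → Mar 7, 2202: 365 days.
Mar 7, 2202 → Mar 7, 2203: 365 days.
Mar 7, 2203 → Mar 7, 2204: 366 days (Feb 29, 2204 is in that span).
Mar 7, 2204 → Mar 7, 2205: 365 days.
Mar 7, 2205 → Mar 7, 2206: 365 days.
Mar 7, 2206 → Mar 7, 2207: 365 days.
Mar 7, 2207 → Mar 7, 2208: 366 days (Feb 29, 2208 is in that span).
Mar 7, 2208 → Mar 7, 2209: 365 days.
Mar 7, 2209 → Mar 7, 2210: 365 days.
Mar 7, 2210 → Apr 7, 2210: 31 days (March has 31).
Apr 7, 2210 → May 7, 2210: 30 days (April has 30).
May 7, 2210 → Jun 7, 2210: 31 days (May has 31).
Jun 7, 2210 → Jul 7, 2210: 30 days (June has 30).
Jul 7, 2210 → Aug 7, 2210: 31 days (July has 31).
Aug 7, 2210 → Sep 7, 2210: 31 days (August has 31).
Sep 7, 2210 → Oct 7, 2210: 30 days (September has 30).
Oct 7, 2210 → Nov 7, 2210: 31 days (October has 31).
Nov 7, 2210 → Dec 7, 2210: 30 days (November has 30).
Dec 7, 2210 → Jan 7, 2211: 31 days (December has 31).
Jan 7, 2211 → Feb 7, 2211: 31 days (January has 31).
Feb 7, 2211 → Mar 2, 2211: 23 days.
Total: 7664 days.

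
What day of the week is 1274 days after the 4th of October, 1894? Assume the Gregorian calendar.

First find the weekday of Oct 4, 1894. Doomsday rule: the anchor day for the 1800s is Friday. For year 94: 94÷12 = 7 r 10, and 10÷4 = 2, so 7+10+2 = 19.
Friday + 19 ≡ Wednesday — that's 1894's doomsday.
In October the doomsday date is Oct 10.
Oct 4 is 6 days before Oct 10; 6 mod 7 = 6, so Wednesday − 6 = Thursday.
1274 mod 7 = 0, so 1274 days after a Thursday is Thursday + 0 = Thursday.

Thursday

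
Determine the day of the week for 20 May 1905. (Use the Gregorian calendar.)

January 1, 1905 is a Sunday.
Jan 1, 1905 → Feb 1, 1905: 31 days (January has 31).
Feb 1, 1905 → Mar 1, 1905: 28 days (February has 28).
Mar 1, 1905 → Apr 1, 1905: 31 days (March has 31).
Apr 1, 1905 → May 1, 1905: 30 days (April has 30).
May 1, 1905 → May 20, 1905: 19 days.
Total: 139 days.
139 mod 7 = 6, so Sunday + 6 = Saturday.

Saturday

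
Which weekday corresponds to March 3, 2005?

Doomsday rule: the anchor day for the 2000s is Tuesday. For year 05: 5÷12 = 0 r 5, and 5÷4 = 1, so 0+5+1 = 6.
Tuesday + 6 ≡ Monday — that's 2005's doomsday.
In March the doomsday date is Mar 14.
Mar 3 is 11 days before Mar 14; 11 mod 7 = 4, so Monday − 4 = Thursday.

Thursday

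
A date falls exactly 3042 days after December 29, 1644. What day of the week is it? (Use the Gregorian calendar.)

Monday

First find the weekday of Dec 29, 1644. Doomsday rule: the anchor day for the 1600s is Tuesday. For year 44: 44÷12 = 3 r 8, and 8÷4 = 2, so 3+8+2 = 13.
Tuesday + 13 ≡ Monday — that's 1644's doomsday.
In December the doomsday date is Dec 12.
Dec 29 is 17 days after Dec 12; 17 mod 7 = 3, so Monday + 3 = Thursday.
3042 mod 7 = 4, so 3042 days after a Thursday is Thursday + 4 = Monday.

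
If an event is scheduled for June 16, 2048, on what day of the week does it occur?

Tuesday

Doomsday rule: the anchor day for the 2000s is Tuesday. For year 48: 48÷12 = 4 r 0, and 0÷4 = 0, so 4+0+0 = 4.
Tuesday + 4 ≡ Saturday — that's 2048's doomsday.
In June the doomsday date is Jun 6.
Jun 16 is 10 days after Jun 6; 10 mod 7 = 3, so Saturday + 3 = Tuesday.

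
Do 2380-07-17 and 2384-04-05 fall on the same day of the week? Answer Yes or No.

Yes

From Jul 17, 2380 to Apr 5, 2384 is 1358 days.
1358 mod 7 = 0, so they are the same weekday.
(Jul 17, 2380 is a Thursday; Apr 5, 2384 is a Thursday.)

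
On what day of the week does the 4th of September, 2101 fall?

Sunday

Doomsday rule: the anchor day for the 2100s is Sunday. For year 01: 1÷12 = 0 r 1, and 1÷4 = 0, so 0+1+0 = 1.
Sunday + 1 ≡ Monday — that's 2101's doomsday.
In September the doomsday date is Sep 5.
Sep 4 is 1 day before Sep 5; 1 mod 7 = 1, so Monday − 1 = Sunday.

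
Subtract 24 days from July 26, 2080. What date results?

July 2, 2080

−24 → Jul 2, 2080.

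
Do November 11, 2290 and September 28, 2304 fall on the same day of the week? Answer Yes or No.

No

From Nov 11, 2290 to Sep 28, 2304 is 5069 days.
5069 mod 7 = 1, so they are different weekdays.
(Nov 11, 2290 is a Tuesday; Sep 28, 2304 is a Wednesday.)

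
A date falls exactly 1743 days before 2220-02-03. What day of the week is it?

Thursday

Feb 3, 2220 is a Thursday.
1743 mod 7 = 0, so 1743 days before a Thursday is Thursday − 0 = Thursday.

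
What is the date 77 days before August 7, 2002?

−7 → Jul 31, 2002 (end of Jul, 31 days; 70 left).
−31 → Jun 30, 2002 (end of Jun, 30 days; 39 left).
−30 → May 31, 2002 (end of May, 31 days; 9 left).
−9 → May 22, 2002.

May 22, 2002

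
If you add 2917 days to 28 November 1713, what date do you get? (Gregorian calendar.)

+365 (one year) → Nov 28, 1714 (2552 left).
+365 (one year) → Nov 28, 1715 (2187 left).
+366 (one year; includes Feb 29, 1716) → Nov 28, 1716 (1821 left).
+365 (one year) → Nov 28, 1717 (1456 left).
+365 (one year) → Nov 28, 1718 (1091 left).
+365 (one year) → Nov 28, 1719 (726 left).
+366 (one year; includes Feb 29, 1720) → Nov 28, 1720 (360 left).
Nov has 30 days: +3 → Dec 1, 1720 (357 left).
Dec has 31 days: +31 → Jan 1, 1721 (326 left).
Jan has 31 days: +31 → Feb 1, 1721 (295 left).
Feb has 28 days: +28 → Mar 1, 1721 (267 left).
Mar has 31 days: +31 → Apr 1, 1721 (236 left).
Apr has 30 days: +30 → May 1, 1721 (206 left).
May has 31 days: +31 → Jun 1, 1721 (175 left).
Jun has 30 days: +30 → Jul 1, 1721 (145 left).
Jul has 31 days: +31 → Aug 1, 1721 (114 left).
Aug has 31 days: +31 → Sep 1, 1721 (83 left).
Sep has 30 days: +30 → Oct 1, 1721 (53 left).
Oct has 31 days: +31 → Nov 1, 1721 (22 left).
+22 → Nov 23, 1721.

November 23, 1721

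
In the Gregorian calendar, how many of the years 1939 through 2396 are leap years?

Multiples of 4 in [1939,2396]: 115.
Of those, multiples of 100: 4 (not leap unless ÷400).
Multiples of 400: 1.
Leap years = 115 − 4 + 1 = 112.

112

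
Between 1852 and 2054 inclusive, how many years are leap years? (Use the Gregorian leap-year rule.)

50

Multiples of 4 in [1852,2054]: 51.
Of those, multiples of 100: 2 (not leap unless ÷400).
Multiples of 400: 1.
Leap years = 51 − 2 + 1 = 50.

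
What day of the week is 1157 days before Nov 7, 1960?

First find the weekday of Nov 7, 1960. Doomsday rule: the anchor day for the 1900s is Wednesday. For year 60: 60÷12 = 5 r 0, and 0÷4 = 0, so 5+0+0 = 5.
Wednesday + 5 ≡ Monday — that's 1960's doomsday.
In November the doomsday date is Nov 7.
Nov 7 is the doomsday itself: Monday.
1157 mod 7 = 2, so 1157 days before a Monday is Monday − 2 = Saturday.

Saturday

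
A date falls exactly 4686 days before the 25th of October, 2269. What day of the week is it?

First find the weekday of Oct 25, 2269. Doomsday rule: the anchor day for the 2200s is Friday. For year 69: 69÷12 = 5 r 9, and 9÷4 = 2, so 5+9+2 = 16.
Friday + 16 ≡ Sunday — that's 2269's doomsday.
In October the doomsday date is Oct 10.
Oct 25 is 15 days after Oct 10; 15 mod 7 = 1, so Sunday + 1 = Monday.
4686 mod 7 = 3, so 4686 days before a Monday is Monday − 3 = Friday.

Friday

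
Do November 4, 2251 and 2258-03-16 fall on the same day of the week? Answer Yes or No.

Yes

From Nov 4, 2251 to Mar 16, 2258 is 2324 days.
2324 mod 7 = 0, so they are the same weekday.
(Nov 4, 2251 is a Tuesday; Mar 16, 2258 is a Tuesday.)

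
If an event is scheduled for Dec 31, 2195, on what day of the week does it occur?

Doomsday rule: the anchor day for the 2100s is Sunday. For year 95: 95÷12 = 7 r 11, and 11÷4 = 2, so 7+11+2 = 20.
Sunday + 20 ≡ Saturday — that's 2195's doomsday.
In December the doomsday date is Dec 12.
Dec 31 is 19 days after Dec 12; 19 mod 7 = 5, so Saturday + 5 = Thursday.

Thursday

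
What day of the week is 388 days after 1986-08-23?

Tuesday

First find the weekday of Aug 23, 1986. Doomsday rule: the anchor day for the 1900s is Wednesday. For year 86: 86÷12 = 7 r 2, and 2÷4 = 0, so 7+2+0 = 9.
Wednesday + 9 ≡ Friday — that's 1986's doomsday.
In August the doomsday date is Aug 8.
Aug 23 is 15 days after Aug 8; 15 mod 7 = 1, so Friday + 1 = Saturday.
388 mod 7 = 3, so 388 days after a Saturday is Saturday + 3 = Tuesday.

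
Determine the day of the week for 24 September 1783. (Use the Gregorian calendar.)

Wednesday

Doomsday rule: the anchor day for the 1700s is Sunday. For year 83: 83÷12 = 6 r 11, and 11÷4 = 2, so 6+11+2 = 19.
Sunday + 19 ≡ Friday — that's 1783's doomsday.
In September the doomsday date is Sep 5.
Sep 24 is 19 days after Sep 5; 19 mod 7 = 5, so Friday + 5 = Wednesday.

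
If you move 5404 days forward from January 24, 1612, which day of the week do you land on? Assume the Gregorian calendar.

Jan 24, 1612 is a Tuesday.
5404 mod 7 = 0, so 5404 days after a Tuesday is Tuesday + 0 = Tuesday.

Tuesday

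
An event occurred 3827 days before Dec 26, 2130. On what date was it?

July 4, 2120

−365 (one year) → Dec 26, 2129 (3462 left).
−365 (one year) → Dec 26, 2128 (3097 left).
−366 (one year; includes Feb 29, 2128) → Dec 26, 2127 (2731 left).
−365 (one year) → Dec 26, 2126 (2366 left).
−365 (one year) → Dec 26, 2125 (2001 left).
−365 (one year) → Dec 26, 2124 (1636 left).
−366 (one year; includes Feb 29, 2124) → Dec 26, 2123 (1270 left).
−365 (one year) → Dec 26, 2122 (905 left).
−365 (one year) → Dec 26, 2121 (540 left).
−365 (one year) → Dec 26, 2120 (175 left).
−26 → Nov 30, 2120 (end of Nov, 30 days; 149 left).
−30 → Oct 31, 2120 (end of Oct, 31 days; 119 left).
−31 → Sep 30, 2120 (end of Sep, 30 days; 88 left).
−30 → Aug 31, 2120 (end of Aug, 31 days; 58 left).
−31 → Jul 31, 2120 (end of Jul, 31 days; 27 left).
−27 → Jul 4, 2120.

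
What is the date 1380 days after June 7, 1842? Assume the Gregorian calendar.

+365 (one year) → Jun 7, 1843 (1015 left).
+366 (one year; includes Feb 29, 1844) → Jun 7, 1844 (649 left).
+365 (one year) → Jun 7, 1845 (284 left).
Jun has 30 days: +24 → Jul 1, 1845 (260 left).
Jul has 31 days: +31 → Aug 1, 1845 (229 left).
Aug has 31 days: +31 → Sep 1, 1845 (198 left).
Sep has 30 days: +30 → Oct 1, 1845 (168 left).
Oct has 31 days: +31 → Nov 1, 1845 (137 left).
Nov has 30 days: +30 → Dec 1, 1845 (107 left).
Dec has 31 days: +31 → Jan 1, 1846 (76 left).
Jan has 31 days: +31 → Feb 1, 1846 (45 left).
Feb has 28 days: +28 → Mar 1, 1846 (17 left).
+17 → Mar 18, 1846.

March 18, 1846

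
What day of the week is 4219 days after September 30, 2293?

First find the weekday of Sep 30, 2293. Doomsday rule: the anchor day for the 2200s is Friday. For year 93: 93÷12 = 7 r 9, and 9÷4 = 2, so 7+9+2 = 18.
Friday + 18 ≡ Tuesday — that's 2293's doomsday.
In September the doomsday date is Sep 5.
Sep 30 is 25 days after Sep 5; 25 mod 7 = 4, so Tuesday + 4 = Saturday.
4219 mod 7 = 5, so 4219 days after a Saturday is Saturday + 5 = Thursday.

Thursday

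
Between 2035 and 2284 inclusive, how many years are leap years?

Multiples of 4 in [2035,2284]: 63.
Of those, multiples of 100: 2 (not leap unless ÷400).
Multiples of 400: 0.
Leap years = 63 − 2 + 0 = 61.

61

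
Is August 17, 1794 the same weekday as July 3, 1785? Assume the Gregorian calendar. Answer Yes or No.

From Jul 3, 1785 to Aug 17, 1794 is 3332 days.
3332 mod 7 = 0, so they are the same weekday.
(Jul 3, 1785 is a Sunday; Aug 17, 1794 is a Sunday.)

Yes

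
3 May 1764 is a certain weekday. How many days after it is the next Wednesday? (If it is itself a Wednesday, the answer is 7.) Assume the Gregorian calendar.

6

May 3, 1764 is a Thursday.
From Thursday to the next Wednesday is 6 days.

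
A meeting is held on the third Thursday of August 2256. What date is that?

August 1, 2256 is a Friday.
The first Thursday is therefore August 7 (6 days later).
The third Thursday is 7 + 2×7 = August 21.

August 21, 2256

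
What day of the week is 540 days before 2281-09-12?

Sep 12, 2281 is a Monday.
540 mod 7 = 1, so 540 days before a Monday is Monday − 1 = Sunday.

Sunday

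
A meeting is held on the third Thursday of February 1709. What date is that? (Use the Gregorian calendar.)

February 1, 1709 is a Friday.
The first Thursday is therefore February 7 (6 days later).
The third Thursday is 7 + 2×7 = February 21.

February 21, 1709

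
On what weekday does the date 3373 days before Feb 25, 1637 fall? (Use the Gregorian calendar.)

First find the weekday of Feb 25, 1637. Doomsday rule: the anchor day for the 1600s is Tuesday. For year 37: 37÷12 = 3 r 1, and 1÷4 = 0, so 3+1+0 = 4.
Tuesday + 4 ≡ Saturday — that's 1637's doomsday.
In February the doomsday date is Feb 28 (1637 is not a leap year).
Feb 25 is 3 days before Feb 28; 3 mod 7 = 3, so Saturday − 3 = Wednesday.
3373 mod 7 = 6, so 3373 days before a Wednesday is Wednesday − 6 = Thursday.

Thursday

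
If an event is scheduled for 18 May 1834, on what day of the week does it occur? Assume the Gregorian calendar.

Doomsday rule: the anchor day for the 1800s is Friday. For year 34: 34÷12 = 2 r 10, and 10÷4 = 2, so 2+10+2 = 14.
Friday + 14 ≡ Friday — that's 1834's doomsday.
In May the doomsday date is May 9.
May 18 is 9 days after May 9; 9 mod 7 = 2, so Friday + 2 = Sunday.

Sunday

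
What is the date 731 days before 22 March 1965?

−365 (one year) → Mar 22, 1964 (366 left).
−22 → Feb 29, 1964 (end of Feb, 29 days; 344 left).
−29 → Jan 31, 1964 (end of Jan, 31 days; 315 left).
−31 → Dec 31, 1963 (end of Dec, 31 days; 284 left).
−31 → Nov 30, 1963 (end of Nov, 30 days; 253 left).
−30 → Oct 31, 1963 (end of Oct, 31 days; 223 left).
−31 → Sep 30, 1963 (end of Sep, 30 days; 192 left).
−30 → Aug 31, 1963 (end of Aug, 31 days; 162 left).
−31 → Jul 31, 1963 (end of Jul, 31 days; 131 left).
−31 → Jun 30, 1963 (end of Jun, 30 days; 100 left).
−30 → May 31, 1963 (end of May, 31 days; 70 left).
−31 → Apr 30, 1963 (end of Apr, 30 days; 39 left).
−30 → Mar 31, 1963 (end of Mar, 31 days; 9 left).
−9 → Mar 22, 1963.

March 22, 1963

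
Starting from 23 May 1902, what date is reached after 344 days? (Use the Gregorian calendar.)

May has 31 days: +9 → Jun 1, 1902 (335 left).
Jun has 30 days: +30 → Jul 1, 1902 (305 left).
Jul has 31 days: +31 → Aug 1, 1902 (274 left).
Aug has 31 days: +31 → Sep 1, 1902 (243 left).
Sep has 30 days: +30 → Oct 1, 1902 (213 left).
Oct has 31 days: +31 → Nov 1, 1902 (182 left).
Nov has 30 days: +30 → Dec 1, 1902 (152 left).
Dec has 31 days: +31 → Jan 1, 1903 (121 left).
Jan has 31 days: +31 → Feb 1, 1903 (90 left).
Feb has 28 days: +28 → Mar 1, 1903 (62 left).
Mar has 31 days: +31 → Apr 1, 1903 (31 left).
Apr has 30 days: +30 → May 1, 1903 (1 left).
+1 → May 2, 1903.

May 2, 1903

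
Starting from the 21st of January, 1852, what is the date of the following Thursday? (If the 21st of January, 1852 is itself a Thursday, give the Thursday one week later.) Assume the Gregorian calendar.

January 22, 1852

Jan 21, 1852 is a Wednesday.
From Wednesday to the next Thursday is 1 day.
Jan 21, 1852 + 1 = Jan 22, 1852.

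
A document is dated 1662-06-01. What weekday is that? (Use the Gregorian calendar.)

Thursday

Doomsday rule: the anchor day for the 1600s is Tuesday. For year 62: 62÷12 = 5 r 2, and 2÷4 = 0, so 5+2+0 = 7.
Tuesday + 7 ≡ Tuesday — that's 1662's doomsday.
In June the doomsday date is Jun 6.
Jun 1 is 5 days before Jun 6; 5 mod 7 = 5, so Tuesday − 5 = Thursday.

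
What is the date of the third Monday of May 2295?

May 1, 2295 is a Wednesday.
The first Monday is therefore May 6 (5 days later).
The third Monday is 6 + 2×7 = May 20.

May 20, 2295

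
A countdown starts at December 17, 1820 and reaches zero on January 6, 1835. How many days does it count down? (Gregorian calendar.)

Dec 17, 1820 → Dec 17, 1821: 365 days.
Dec 17, 1821 → Dec 17, 1822: 365 days.
Dec 17, 1822 → Dec 17, 1823: 365 days.
Dec 17, 1823 → Dec 17, 1824: 366 days (Feb 29, 1824 is in that span).
Dec 17, 1824 → Dec 17, 1825: 365 days.
Dec 17, 1825 → Dec 17, 1826: 365 days.
Dec 17, 1826 → Dec 17, 1827: 365 days.
Dec 17, 1827 → Dec 17, 1828: 366 days (Feb 29, 1828 is in that span).
Dec 17, 1828 → Dec 17, 1829: 365 days.
Dec 17, 1829 → Dec 17, 1830: 365 days.
Dec 17, 1830 → Dec 17, 1831: 365 days.
Dec 17, 1831 → Dec 17, 1832: 366 days (Feb 29, 1832 is in that span).
Dec 17, 1832 → Dec 17, 1833: 365 days.
Dec 17, 1833 → Jan 17, 1834: 31 days (December has 31).
Jan 17, 1834 → Feb 17, 1834: 31 days (January has 31).
Feb 17, 1834 → Mar 17, 1834: 28 days (February has 28).
Mar 17, 1834 → Apr 17, 1834: 31 days (March has 31).
Apr 17, 1834 → May 17, 1834: 30 days (April has 30).
May 17, 1834 → Jun 17, 1834: 31 days (May has 31).
Jun 17, 1834 → Jul 17, 1834: 30 days (June has 30).
Jul 17, 1834 → Aug 17, 1834: 31 days (July has 31).
Aug 17, 1834 → Sep 17, 1834: 31 days (August has 31).
Sep 17, 1834 → Oct 17, 1834: 30 days (September has 30).
Oct 17, 1834 → Nov 17, 1834: 31 days (October has 31).
Nov 17, 1834 → Dec 17, 1834: 30 days (November has 30).
Dec 17, 1834 → Jan 6, 1835: 20 days.
Total: 5133 days.

5133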